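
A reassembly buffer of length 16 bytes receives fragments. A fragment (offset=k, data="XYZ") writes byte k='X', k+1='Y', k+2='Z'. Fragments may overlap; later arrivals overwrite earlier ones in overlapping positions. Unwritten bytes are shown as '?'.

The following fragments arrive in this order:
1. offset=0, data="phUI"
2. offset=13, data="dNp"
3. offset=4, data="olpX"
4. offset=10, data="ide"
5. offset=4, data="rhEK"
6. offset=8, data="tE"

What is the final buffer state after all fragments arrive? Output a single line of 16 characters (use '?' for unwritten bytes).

Answer: phUIrhEKtEidedNp

Derivation:
Fragment 1: offset=0 data="phUI" -> buffer=phUI????????????
Fragment 2: offset=13 data="dNp" -> buffer=phUI?????????dNp
Fragment 3: offset=4 data="olpX" -> buffer=phUIolpX?????dNp
Fragment 4: offset=10 data="ide" -> buffer=phUIolpX??idedNp
Fragment 5: offset=4 data="rhEK" -> buffer=phUIrhEK??idedNp
Fragment 6: offset=8 data="tE" -> buffer=phUIrhEKtEidedNp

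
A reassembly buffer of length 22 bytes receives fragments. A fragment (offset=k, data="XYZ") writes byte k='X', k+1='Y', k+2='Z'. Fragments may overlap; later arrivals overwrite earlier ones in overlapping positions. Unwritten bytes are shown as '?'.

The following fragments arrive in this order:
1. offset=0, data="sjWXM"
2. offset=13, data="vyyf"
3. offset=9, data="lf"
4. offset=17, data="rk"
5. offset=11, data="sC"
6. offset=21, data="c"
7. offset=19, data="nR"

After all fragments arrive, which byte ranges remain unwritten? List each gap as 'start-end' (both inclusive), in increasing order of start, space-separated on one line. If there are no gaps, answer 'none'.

Fragment 1: offset=0 len=5
Fragment 2: offset=13 len=4
Fragment 3: offset=9 len=2
Fragment 4: offset=17 len=2
Fragment 5: offset=11 len=2
Fragment 6: offset=21 len=1
Fragment 7: offset=19 len=2
Gaps: 5-8

Answer: 5-8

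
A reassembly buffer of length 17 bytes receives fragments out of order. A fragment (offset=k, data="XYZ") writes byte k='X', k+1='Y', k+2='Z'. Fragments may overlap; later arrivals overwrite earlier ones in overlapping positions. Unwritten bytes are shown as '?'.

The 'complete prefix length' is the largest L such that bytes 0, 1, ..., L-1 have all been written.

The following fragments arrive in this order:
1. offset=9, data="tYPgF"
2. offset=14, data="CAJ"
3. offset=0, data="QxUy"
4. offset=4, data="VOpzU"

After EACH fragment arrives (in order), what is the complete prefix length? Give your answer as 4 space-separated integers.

Fragment 1: offset=9 data="tYPgF" -> buffer=?????????tYPgF??? -> prefix_len=0
Fragment 2: offset=14 data="CAJ" -> buffer=?????????tYPgFCAJ -> prefix_len=0
Fragment 3: offset=0 data="QxUy" -> buffer=QxUy?????tYPgFCAJ -> prefix_len=4
Fragment 4: offset=4 data="VOpzU" -> buffer=QxUyVOpzUtYPgFCAJ -> prefix_len=17

Answer: 0 0 4 17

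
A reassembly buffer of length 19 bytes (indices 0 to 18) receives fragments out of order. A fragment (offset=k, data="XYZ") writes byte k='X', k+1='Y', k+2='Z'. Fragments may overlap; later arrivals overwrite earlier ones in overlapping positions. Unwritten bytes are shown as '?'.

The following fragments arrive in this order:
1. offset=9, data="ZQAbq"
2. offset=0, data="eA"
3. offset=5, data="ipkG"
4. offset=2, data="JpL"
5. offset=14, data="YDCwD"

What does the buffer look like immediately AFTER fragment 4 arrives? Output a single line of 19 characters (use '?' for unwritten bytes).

Answer: eAJpLipkGZQAbq?????

Derivation:
Fragment 1: offset=9 data="ZQAbq" -> buffer=?????????ZQAbq?????
Fragment 2: offset=0 data="eA" -> buffer=eA???????ZQAbq?????
Fragment 3: offset=5 data="ipkG" -> buffer=eA???ipkGZQAbq?????
Fragment 4: offset=2 data="JpL" -> buffer=eAJpLipkGZQAbq?????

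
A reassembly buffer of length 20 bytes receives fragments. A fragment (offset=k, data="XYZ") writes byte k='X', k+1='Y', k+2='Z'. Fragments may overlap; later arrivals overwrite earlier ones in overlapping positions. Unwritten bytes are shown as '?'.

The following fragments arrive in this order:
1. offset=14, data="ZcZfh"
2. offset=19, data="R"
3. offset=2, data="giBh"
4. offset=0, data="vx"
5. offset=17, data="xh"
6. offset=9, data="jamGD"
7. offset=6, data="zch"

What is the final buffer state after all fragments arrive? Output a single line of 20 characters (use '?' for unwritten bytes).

Fragment 1: offset=14 data="ZcZfh" -> buffer=??????????????ZcZfh?
Fragment 2: offset=19 data="R" -> buffer=??????????????ZcZfhR
Fragment 3: offset=2 data="giBh" -> buffer=??giBh????????ZcZfhR
Fragment 4: offset=0 data="vx" -> buffer=vxgiBh????????ZcZfhR
Fragment 5: offset=17 data="xh" -> buffer=vxgiBh????????ZcZxhR
Fragment 6: offset=9 data="jamGD" -> buffer=vxgiBh???jamGDZcZxhR
Fragment 7: offset=6 data="zch" -> buffer=vxgiBhzchjamGDZcZxhR

Answer: vxgiBhzchjamGDZcZxhR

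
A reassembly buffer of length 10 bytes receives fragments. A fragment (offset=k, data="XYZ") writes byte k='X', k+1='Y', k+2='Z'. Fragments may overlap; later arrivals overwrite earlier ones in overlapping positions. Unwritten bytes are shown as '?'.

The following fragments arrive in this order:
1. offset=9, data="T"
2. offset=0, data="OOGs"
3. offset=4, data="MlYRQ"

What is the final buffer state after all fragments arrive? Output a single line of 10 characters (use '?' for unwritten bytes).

Answer: OOGsMlYRQT

Derivation:
Fragment 1: offset=9 data="T" -> buffer=?????????T
Fragment 2: offset=0 data="OOGs" -> buffer=OOGs?????T
Fragment 3: offset=4 data="MlYRQ" -> buffer=OOGsMlYRQT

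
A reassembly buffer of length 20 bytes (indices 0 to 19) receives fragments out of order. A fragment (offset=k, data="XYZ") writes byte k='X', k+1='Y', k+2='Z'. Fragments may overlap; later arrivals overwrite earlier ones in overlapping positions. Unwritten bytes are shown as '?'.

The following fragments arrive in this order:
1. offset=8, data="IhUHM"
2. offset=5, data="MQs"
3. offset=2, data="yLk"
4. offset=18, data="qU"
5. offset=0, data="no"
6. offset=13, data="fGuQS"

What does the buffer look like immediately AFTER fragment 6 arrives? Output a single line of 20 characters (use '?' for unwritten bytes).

Answer: noyLkMQsIhUHMfGuQSqU

Derivation:
Fragment 1: offset=8 data="IhUHM" -> buffer=????????IhUHM???????
Fragment 2: offset=5 data="MQs" -> buffer=?????MQsIhUHM???????
Fragment 3: offset=2 data="yLk" -> buffer=??yLkMQsIhUHM???????
Fragment 4: offset=18 data="qU" -> buffer=??yLkMQsIhUHM?????qU
Fragment 5: offset=0 data="no" -> buffer=noyLkMQsIhUHM?????qU
Fragment 6: offset=13 data="fGuQS" -> buffer=noyLkMQsIhUHMfGuQSqU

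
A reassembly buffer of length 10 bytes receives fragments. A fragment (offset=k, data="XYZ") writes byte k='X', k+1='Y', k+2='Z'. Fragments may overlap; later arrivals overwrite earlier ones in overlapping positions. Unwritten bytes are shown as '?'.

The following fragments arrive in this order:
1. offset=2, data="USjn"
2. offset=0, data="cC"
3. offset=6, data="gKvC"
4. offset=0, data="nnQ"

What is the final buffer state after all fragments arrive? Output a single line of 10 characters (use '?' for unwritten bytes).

Answer: nnQSjngKvC

Derivation:
Fragment 1: offset=2 data="USjn" -> buffer=??USjn????
Fragment 2: offset=0 data="cC" -> buffer=cCUSjn????
Fragment 3: offset=6 data="gKvC" -> buffer=cCUSjngKvC
Fragment 4: offset=0 data="nnQ" -> buffer=nnQSjngKvC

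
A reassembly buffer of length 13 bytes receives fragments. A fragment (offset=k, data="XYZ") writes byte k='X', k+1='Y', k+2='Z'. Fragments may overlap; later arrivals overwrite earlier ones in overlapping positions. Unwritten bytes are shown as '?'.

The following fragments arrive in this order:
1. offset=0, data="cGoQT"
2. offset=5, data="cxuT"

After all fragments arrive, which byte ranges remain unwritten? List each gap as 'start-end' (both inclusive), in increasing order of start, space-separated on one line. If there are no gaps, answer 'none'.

Fragment 1: offset=0 len=5
Fragment 2: offset=5 len=4
Gaps: 9-12

Answer: 9-12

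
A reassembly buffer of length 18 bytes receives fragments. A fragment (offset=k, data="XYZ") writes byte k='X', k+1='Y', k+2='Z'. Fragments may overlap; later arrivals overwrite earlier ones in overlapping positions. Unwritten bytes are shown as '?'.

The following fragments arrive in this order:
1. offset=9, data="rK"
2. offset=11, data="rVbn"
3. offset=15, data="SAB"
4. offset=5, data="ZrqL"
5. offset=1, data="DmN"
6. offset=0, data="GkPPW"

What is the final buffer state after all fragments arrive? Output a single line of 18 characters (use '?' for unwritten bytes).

Fragment 1: offset=9 data="rK" -> buffer=?????????rK???????
Fragment 2: offset=11 data="rVbn" -> buffer=?????????rKrVbn???
Fragment 3: offset=15 data="SAB" -> buffer=?????????rKrVbnSAB
Fragment 4: offset=5 data="ZrqL" -> buffer=?????ZrqLrKrVbnSAB
Fragment 5: offset=1 data="DmN" -> buffer=?DmN?ZrqLrKrVbnSAB
Fragment 6: offset=0 data="GkPPW" -> buffer=GkPPWZrqLrKrVbnSAB

Answer: GkPPWZrqLrKrVbnSAB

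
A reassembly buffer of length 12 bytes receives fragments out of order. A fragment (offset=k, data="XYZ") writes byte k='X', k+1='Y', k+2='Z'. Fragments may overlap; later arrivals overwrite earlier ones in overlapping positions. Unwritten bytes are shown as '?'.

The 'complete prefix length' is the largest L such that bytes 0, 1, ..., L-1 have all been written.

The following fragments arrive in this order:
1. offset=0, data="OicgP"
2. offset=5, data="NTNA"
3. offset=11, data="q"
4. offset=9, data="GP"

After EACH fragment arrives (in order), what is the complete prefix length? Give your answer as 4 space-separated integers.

Fragment 1: offset=0 data="OicgP" -> buffer=OicgP??????? -> prefix_len=5
Fragment 2: offset=5 data="NTNA" -> buffer=OicgPNTNA??? -> prefix_len=9
Fragment 3: offset=11 data="q" -> buffer=OicgPNTNA??q -> prefix_len=9
Fragment 4: offset=9 data="GP" -> buffer=OicgPNTNAGPq -> prefix_len=12

Answer: 5 9 9 12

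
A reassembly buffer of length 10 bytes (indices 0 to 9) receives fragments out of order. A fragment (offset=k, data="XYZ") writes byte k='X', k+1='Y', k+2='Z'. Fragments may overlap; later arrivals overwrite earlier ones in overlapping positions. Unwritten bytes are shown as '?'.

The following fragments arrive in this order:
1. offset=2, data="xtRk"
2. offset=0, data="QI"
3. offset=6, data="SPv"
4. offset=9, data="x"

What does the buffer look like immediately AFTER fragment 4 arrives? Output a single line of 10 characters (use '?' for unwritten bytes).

Fragment 1: offset=2 data="xtRk" -> buffer=??xtRk????
Fragment 2: offset=0 data="QI" -> buffer=QIxtRk????
Fragment 3: offset=6 data="SPv" -> buffer=QIxtRkSPv?
Fragment 4: offset=9 data="x" -> buffer=QIxtRkSPvx

Answer: QIxtRkSPvx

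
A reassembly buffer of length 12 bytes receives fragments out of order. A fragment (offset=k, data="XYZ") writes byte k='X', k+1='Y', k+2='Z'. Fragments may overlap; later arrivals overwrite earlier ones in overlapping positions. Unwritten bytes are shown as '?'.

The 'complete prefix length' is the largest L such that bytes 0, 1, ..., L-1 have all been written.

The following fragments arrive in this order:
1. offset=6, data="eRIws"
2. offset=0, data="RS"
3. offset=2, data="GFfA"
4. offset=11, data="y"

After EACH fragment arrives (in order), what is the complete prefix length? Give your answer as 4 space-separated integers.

Answer: 0 2 11 12

Derivation:
Fragment 1: offset=6 data="eRIws" -> buffer=??????eRIws? -> prefix_len=0
Fragment 2: offset=0 data="RS" -> buffer=RS????eRIws? -> prefix_len=2
Fragment 3: offset=2 data="GFfA" -> buffer=RSGFfAeRIws? -> prefix_len=11
Fragment 4: offset=11 data="y" -> buffer=RSGFfAeRIwsy -> prefix_len=12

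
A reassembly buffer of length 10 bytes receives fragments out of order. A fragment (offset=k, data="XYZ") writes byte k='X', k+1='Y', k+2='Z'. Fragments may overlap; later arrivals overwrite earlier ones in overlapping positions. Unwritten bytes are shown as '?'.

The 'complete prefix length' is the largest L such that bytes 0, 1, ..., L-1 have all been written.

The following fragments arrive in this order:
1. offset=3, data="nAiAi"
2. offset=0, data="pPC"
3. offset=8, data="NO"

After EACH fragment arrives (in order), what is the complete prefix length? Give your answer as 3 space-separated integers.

Answer: 0 8 10

Derivation:
Fragment 1: offset=3 data="nAiAi" -> buffer=???nAiAi?? -> prefix_len=0
Fragment 2: offset=0 data="pPC" -> buffer=pPCnAiAi?? -> prefix_len=8
Fragment 3: offset=8 data="NO" -> buffer=pPCnAiAiNO -> prefix_len=10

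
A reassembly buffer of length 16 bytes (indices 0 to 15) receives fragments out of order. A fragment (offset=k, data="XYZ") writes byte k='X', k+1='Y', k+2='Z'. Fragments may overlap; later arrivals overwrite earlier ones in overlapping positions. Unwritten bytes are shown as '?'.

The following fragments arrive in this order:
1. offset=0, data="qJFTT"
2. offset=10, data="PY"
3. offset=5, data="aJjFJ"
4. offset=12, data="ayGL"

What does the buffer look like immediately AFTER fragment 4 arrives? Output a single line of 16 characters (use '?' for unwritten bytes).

Fragment 1: offset=0 data="qJFTT" -> buffer=qJFTT???????????
Fragment 2: offset=10 data="PY" -> buffer=qJFTT?????PY????
Fragment 3: offset=5 data="aJjFJ" -> buffer=qJFTTaJjFJPY????
Fragment 4: offset=12 data="ayGL" -> buffer=qJFTTaJjFJPYayGL

Answer: qJFTTaJjFJPYayGL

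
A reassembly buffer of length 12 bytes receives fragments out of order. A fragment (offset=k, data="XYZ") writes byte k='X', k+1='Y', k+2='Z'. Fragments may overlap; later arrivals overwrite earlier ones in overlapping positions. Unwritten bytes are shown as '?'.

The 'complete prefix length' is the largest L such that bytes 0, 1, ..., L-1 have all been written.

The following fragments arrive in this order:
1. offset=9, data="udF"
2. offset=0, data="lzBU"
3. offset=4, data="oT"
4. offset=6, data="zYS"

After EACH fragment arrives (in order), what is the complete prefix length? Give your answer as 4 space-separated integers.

Answer: 0 4 6 12

Derivation:
Fragment 1: offset=9 data="udF" -> buffer=?????????udF -> prefix_len=0
Fragment 2: offset=0 data="lzBU" -> buffer=lzBU?????udF -> prefix_len=4
Fragment 3: offset=4 data="oT" -> buffer=lzBUoT???udF -> prefix_len=6
Fragment 4: offset=6 data="zYS" -> buffer=lzBUoTzYSudF -> prefix_len=12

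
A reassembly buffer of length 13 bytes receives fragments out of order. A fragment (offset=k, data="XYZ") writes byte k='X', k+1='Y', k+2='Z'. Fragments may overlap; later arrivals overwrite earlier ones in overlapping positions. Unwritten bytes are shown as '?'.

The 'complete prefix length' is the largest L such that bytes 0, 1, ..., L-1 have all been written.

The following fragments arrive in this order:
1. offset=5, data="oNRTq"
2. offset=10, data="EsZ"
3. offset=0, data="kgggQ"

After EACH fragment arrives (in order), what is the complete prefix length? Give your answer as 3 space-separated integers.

Answer: 0 0 13

Derivation:
Fragment 1: offset=5 data="oNRTq" -> buffer=?????oNRTq??? -> prefix_len=0
Fragment 2: offset=10 data="EsZ" -> buffer=?????oNRTqEsZ -> prefix_len=0
Fragment 3: offset=0 data="kgggQ" -> buffer=kgggQoNRTqEsZ -> prefix_len=13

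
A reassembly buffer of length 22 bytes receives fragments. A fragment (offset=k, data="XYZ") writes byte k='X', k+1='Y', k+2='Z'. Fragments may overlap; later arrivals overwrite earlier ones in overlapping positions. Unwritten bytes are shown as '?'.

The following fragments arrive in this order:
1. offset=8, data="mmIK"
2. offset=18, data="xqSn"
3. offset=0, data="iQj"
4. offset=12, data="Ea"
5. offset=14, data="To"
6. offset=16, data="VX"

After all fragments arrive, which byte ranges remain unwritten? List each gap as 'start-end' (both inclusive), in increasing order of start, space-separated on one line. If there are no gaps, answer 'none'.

Fragment 1: offset=8 len=4
Fragment 2: offset=18 len=4
Fragment 3: offset=0 len=3
Fragment 4: offset=12 len=2
Fragment 5: offset=14 len=2
Fragment 6: offset=16 len=2
Gaps: 3-7

Answer: 3-7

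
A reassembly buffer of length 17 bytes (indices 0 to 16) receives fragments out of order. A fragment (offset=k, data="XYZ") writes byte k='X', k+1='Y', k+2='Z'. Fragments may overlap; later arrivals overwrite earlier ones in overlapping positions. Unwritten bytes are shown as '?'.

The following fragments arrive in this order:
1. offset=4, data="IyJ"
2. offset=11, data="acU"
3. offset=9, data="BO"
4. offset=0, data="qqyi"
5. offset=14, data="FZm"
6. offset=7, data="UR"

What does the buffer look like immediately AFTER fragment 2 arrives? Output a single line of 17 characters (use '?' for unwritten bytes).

Fragment 1: offset=4 data="IyJ" -> buffer=????IyJ??????????
Fragment 2: offset=11 data="acU" -> buffer=????IyJ????acU???

Answer: ????IyJ????acU???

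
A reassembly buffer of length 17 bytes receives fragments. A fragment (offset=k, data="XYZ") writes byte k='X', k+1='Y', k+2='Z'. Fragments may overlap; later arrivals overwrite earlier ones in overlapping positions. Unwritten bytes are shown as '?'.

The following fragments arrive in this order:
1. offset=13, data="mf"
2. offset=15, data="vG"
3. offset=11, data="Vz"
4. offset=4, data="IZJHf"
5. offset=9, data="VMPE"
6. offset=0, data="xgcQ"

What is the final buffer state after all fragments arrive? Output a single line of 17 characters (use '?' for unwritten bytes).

Answer: xgcQIZJHfVMPEmfvG

Derivation:
Fragment 1: offset=13 data="mf" -> buffer=?????????????mf??
Fragment 2: offset=15 data="vG" -> buffer=?????????????mfvG
Fragment 3: offset=11 data="Vz" -> buffer=???????????VzmfvG
Fragment 4: offset=4 data="IZJHf" -> buffer=????IZJHf??VzmfvG
Fragment 5: offset=9 data="VMPE" -> buffer=????IZJHfVMPEmfvG
Fragment 6: offset=0 data="xgcQ" -> buffer=xgcQIZJHfVMPEmfvG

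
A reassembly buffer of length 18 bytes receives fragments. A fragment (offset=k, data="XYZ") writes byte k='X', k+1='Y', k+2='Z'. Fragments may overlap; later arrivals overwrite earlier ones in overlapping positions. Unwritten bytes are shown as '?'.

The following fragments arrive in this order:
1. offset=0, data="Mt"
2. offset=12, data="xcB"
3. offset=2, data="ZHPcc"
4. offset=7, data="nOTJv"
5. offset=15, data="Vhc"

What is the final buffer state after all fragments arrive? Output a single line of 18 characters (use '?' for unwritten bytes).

Answer: MtZHPccnOTJvxcBVhc

Derivation:
Fragment 1: offset=0 data="Mt" -> buffer=Mt????????????????
Fragment 2: offset=12 data="xcB" -> buffer=Mt??????????xcB???
Fragment 3: offset=2 data="ZHPcc" -> buffer=MtZHPcc?????xcB???
Fragment 4: offset=7 data="nOTJv" -> buffer=MtZHPccnOTJvxcB???
Fragment 5: offset=15 data="Vhc" -> buffer=MtZHPccnOTJvxcBVhc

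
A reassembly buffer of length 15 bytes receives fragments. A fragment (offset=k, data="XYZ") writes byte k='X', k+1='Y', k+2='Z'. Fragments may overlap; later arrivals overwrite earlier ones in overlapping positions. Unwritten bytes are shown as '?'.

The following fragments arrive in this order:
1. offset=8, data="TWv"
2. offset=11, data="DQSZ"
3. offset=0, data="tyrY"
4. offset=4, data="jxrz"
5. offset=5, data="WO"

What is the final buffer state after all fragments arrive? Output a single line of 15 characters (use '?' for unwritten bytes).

Answer: tyrYjWOzTWvDQSZ

Derivation:
Fragment 1: offset=8 data="TWv" -> buffer=????????TWv????
Fragment 2: offset=11 data="DQSZ" -> buffer=????????TWvDQSZ
Fragment 3: offset=0 data="tyrY" -> buffer=tyrY????TWvDQSZ
Fragment 4: offset=4 data="jxrz" -> buffer=tyrYjxrzTWvDQSZ
Fragment 5: offset=5 data="WO" -> buffer=tyrYjWOzTWvDQSZ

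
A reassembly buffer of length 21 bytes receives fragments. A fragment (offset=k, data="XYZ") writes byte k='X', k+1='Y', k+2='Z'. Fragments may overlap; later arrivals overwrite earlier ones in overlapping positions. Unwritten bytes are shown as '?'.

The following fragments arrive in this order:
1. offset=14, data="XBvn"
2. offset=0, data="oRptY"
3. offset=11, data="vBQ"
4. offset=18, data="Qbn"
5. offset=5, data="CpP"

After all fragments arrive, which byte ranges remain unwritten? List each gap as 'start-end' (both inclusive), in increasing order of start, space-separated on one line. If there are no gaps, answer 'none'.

Fragment 1: offset=14 len=4
Fragment 2: offset=0 len=5
Fragment 3: offset=11 len=3
Fragment 4: offset=18 len=3
Fragment 5: offset=5 len=3
Gaps: 8-10

Answer: 8-10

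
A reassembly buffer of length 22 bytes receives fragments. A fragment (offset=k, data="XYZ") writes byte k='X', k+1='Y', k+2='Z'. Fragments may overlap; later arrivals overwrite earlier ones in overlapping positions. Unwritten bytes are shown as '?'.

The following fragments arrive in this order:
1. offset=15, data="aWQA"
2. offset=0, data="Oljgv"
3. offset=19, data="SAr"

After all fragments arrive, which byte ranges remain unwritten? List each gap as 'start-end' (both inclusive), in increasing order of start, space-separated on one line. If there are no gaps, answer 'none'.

Answer: 5-14

Derivation:
Fragment 1: offset=15 len=4
Fragment 2: offset=0 len=5
Fragment 3: offset=19 len=3
Gaps: 5-14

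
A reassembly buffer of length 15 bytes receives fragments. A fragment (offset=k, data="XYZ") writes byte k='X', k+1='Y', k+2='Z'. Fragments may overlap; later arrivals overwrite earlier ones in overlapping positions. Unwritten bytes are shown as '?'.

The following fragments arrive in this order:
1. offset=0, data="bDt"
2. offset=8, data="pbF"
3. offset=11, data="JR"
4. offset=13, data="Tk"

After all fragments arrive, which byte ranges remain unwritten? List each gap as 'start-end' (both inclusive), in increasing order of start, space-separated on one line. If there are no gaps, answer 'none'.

Answer: 3-7

Derivation:
Fragment 1: offset=0 len=3
Fragment 2: offset=8 len=3
Fragment 3: offset=11 len=2
Fragment 4: offset=13 len=2
Gaps: 3-7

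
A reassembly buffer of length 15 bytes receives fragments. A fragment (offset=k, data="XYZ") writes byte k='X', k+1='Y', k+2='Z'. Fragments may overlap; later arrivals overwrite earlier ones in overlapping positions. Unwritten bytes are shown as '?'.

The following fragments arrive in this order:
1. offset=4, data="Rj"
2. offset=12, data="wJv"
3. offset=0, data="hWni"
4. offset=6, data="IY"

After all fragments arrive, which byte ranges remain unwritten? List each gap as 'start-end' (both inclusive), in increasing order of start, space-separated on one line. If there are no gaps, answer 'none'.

Fragment 1: offset=4 len=2
Fragment 2: offset=12 len=3
Fragment 3: offset=0 len=4
Fragment 4: offset=6 len=2
Gaps: 8-11

Answer: 8-11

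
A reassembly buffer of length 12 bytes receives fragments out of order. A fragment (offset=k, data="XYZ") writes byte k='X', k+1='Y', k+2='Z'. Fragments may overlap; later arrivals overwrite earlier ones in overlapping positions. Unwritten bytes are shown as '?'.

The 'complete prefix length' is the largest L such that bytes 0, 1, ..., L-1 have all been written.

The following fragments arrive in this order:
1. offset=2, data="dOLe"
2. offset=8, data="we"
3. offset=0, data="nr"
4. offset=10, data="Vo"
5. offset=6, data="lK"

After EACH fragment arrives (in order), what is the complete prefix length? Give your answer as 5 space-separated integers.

Answer: 0 0 6 6 12

Derivation:
Fragment 1: offset=2 data="dOLe" -> buffer=??dOLe?????? -> prefix_len=0
Fragment 2: offset=8 data="we" -> buffer=??dOLe??we?? -> prefix_len=0
Fragment 3: offset=0 data="nr" -> buffer=nrdOLe??we?? -> prefix_len=6
Fragment 4: offset=10 data="Vo" -> buffer=nrdOLe??weVo -> prefix_len=6
Fragment 5: offset=6 data="lK" -> buffer=nrdOLelKweVo -> prefix_len=12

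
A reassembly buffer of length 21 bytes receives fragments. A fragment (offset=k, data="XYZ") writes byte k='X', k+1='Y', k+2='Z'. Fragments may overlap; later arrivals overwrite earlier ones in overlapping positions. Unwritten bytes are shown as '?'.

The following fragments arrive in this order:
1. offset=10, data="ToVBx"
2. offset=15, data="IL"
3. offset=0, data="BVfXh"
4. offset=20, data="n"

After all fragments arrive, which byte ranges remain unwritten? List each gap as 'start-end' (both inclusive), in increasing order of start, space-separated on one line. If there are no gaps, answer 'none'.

Answer: 5-9 17-19

Derivation:
Fragment 1: offset=10 len=5
Fragment 2: offset=15 len=2
Fragment 3: offset=0 len=5
Fragment 4: offset=20 len=1
Gaps: 5-9 17-19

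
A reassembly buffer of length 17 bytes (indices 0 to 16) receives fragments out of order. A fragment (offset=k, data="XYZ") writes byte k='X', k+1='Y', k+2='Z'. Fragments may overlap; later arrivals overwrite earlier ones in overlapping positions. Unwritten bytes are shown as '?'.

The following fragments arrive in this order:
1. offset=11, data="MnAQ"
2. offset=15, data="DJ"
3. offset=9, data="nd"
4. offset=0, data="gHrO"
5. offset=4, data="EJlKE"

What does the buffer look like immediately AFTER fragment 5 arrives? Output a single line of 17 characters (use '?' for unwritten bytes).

Fragment 1: offset=11 data="MnAQ" -> buffer=???????????MnAQ??
Fragment 2: offset=15 data="DJ" -> buffer=???????????MnAQDJ
Fragment 3: offset=9 data="nd" -> buffer=?????????ndMnAQDJ
Fragment 4: offset=0 data="gHrO" -> buffer=gHrO?????ndMnAQDJ
Fragment 5: offset=4 data="EJlKE" -> buffer=gHrOEJlKEndMnAQDJ

Answer: gHrOEJlKEndMnAQDJ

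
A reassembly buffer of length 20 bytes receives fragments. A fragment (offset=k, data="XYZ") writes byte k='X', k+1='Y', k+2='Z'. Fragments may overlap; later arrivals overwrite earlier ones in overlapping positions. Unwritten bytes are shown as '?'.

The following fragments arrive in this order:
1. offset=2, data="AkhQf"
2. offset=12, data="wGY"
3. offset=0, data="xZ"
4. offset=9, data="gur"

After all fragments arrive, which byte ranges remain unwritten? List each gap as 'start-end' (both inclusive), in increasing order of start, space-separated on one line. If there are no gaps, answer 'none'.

Fragment 1: offset=2 len=5
Fragment 2: offset=12 len=3
Fragment 3: offset=0 len=2
Fragment 4: offset=9 len=3
Gaps: 7-8 15-19

Answer: 7-8 15-19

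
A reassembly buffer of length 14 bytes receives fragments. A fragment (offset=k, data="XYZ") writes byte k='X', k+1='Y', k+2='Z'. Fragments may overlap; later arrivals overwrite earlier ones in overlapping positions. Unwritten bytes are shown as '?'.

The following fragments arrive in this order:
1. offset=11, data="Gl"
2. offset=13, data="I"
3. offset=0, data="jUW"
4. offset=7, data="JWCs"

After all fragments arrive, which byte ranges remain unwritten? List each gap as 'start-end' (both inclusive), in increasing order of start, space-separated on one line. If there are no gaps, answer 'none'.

Fragment 1: offset=11 len=2
Fragment 2: offset=13 len=1
Fragment 3: offset=0 len=3
Fragment 4: offset=7 len=4
Gaps: 3-6

Answer: 3-6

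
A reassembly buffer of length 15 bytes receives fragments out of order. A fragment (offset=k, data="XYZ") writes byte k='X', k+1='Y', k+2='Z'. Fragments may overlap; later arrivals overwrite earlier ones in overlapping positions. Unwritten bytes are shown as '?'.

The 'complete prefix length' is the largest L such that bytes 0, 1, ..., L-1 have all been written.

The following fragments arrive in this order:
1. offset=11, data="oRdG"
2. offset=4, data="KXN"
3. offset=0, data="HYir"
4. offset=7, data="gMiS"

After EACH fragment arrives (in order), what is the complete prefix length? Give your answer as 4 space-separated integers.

Fragment 1: offset=11 data="oRdG" -> buffer=???????????oRdG -> prefix_len=0
Fragment 2: offset=4 data="KXN" -> buffer=????KXN????oRdG -> prefix_len=0
Fragment 3: offset=0 data="HYir" -> buffer=HYirKXN????oRdG -> prefix_len=7
Fragment 4: offset=7 data="gMiS" -> buffer=HYirKXNgMiSoRdG -> prefix_len=15

Answer: 0 0 7 15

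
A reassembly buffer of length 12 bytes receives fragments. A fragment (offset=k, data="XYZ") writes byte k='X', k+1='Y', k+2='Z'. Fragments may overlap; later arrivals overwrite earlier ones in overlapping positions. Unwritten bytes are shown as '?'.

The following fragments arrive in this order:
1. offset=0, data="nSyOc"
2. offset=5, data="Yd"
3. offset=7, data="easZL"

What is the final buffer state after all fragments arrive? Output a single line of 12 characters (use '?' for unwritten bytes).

Answer: nSyOcYdeasZL

Derivation:
Fragment 1: offset=0 data="nSyOc" -> buffer=nSyOc???????
Fragment 2: offset=5 data="Yd" -> buffer=nSyOcYd?????
Fragment 3: offset=7 data="easZL" -> buffer=nSyOcYdeasZL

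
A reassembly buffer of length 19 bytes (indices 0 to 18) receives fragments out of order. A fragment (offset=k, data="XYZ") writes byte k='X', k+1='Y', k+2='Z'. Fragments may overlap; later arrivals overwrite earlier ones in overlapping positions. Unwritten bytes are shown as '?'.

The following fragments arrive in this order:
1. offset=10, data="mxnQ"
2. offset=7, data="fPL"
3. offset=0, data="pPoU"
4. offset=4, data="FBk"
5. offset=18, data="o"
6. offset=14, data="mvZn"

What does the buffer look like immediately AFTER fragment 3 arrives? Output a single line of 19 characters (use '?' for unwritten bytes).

Fragment 1: offset=10 data="mxnQ" -> buffer=??????????mxnQ?????
Fragment 2: offset=7 data="fPL" -> buffer=???????fPLmxnQ?????
Fragment 3: offset=0 data="pPoU" -> buffer=pPoU???fPLmxnQ?????

Answer: pPoU???fPLmxnQ?????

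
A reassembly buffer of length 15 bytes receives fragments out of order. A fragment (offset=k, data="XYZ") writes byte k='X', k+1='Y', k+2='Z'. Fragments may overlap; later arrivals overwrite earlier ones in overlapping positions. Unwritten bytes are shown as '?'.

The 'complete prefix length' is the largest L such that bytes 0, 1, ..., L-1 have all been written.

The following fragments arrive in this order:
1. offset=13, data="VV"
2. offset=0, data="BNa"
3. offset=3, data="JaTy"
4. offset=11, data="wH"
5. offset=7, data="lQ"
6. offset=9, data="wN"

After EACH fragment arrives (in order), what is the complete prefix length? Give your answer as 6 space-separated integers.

Answer: 0 3 7 7 9 15

Derivation:
Fragment 1: offset=13 data="VV" -> buffer=?????????????VV -> prefix_len=0
Fragment 2: offset=0 data="BNa" -> buffer=BNa??????????VV -> prefix_len=3
Fragment 3: offset=3 data="JaTy" -> buffer=BNaJaTy??????VV -> prefix_len=7
Fragment 4: offset=11 data="wH" -> buffer=BNaJaTy????wHVV -> prefix_len=7
Fragment 5: offset=7 data="lQ" -> buffer=BNaJaTylQ??wHVV -> prefix_len=9
Fragment 6: offset=9 data="wN" -> buffer=BNaJaTylQwNwHVV -> prefix_len=15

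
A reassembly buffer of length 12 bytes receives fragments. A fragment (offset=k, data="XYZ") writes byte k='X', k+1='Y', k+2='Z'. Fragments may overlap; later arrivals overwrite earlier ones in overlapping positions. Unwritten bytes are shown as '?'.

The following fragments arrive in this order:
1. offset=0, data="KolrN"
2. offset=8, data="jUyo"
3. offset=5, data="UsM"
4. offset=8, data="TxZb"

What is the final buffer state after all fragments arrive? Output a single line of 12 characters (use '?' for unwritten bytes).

Answer: KolrNUsMTxZb

Derivation:
Fragment 1: offset=0 data="KolrN" -> buffer=KolrN???????
Fragment 2: offset=8 data="jUyo" -> buffer=KolrN???jUyo
Fragment 3: offset=5 data="UsM" -> buffer=KolrNUsMjUyo
Fragment 4: offset=8 data="TxZb" -> buffer=KolrNUsMTxZb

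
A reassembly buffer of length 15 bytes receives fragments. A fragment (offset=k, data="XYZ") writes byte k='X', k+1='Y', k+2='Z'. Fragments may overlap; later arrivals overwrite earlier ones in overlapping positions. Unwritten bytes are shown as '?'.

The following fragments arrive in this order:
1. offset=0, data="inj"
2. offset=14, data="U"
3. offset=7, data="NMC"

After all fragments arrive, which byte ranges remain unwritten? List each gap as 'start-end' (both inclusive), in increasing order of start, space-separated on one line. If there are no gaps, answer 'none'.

Answer: 3-6 10-13

Derivation:
Fragment 1: offset=0 len=3
Fragment 2: offset=14 len=1
Fragment 3: offset=7 len=3
Gaps: 3-6 10-13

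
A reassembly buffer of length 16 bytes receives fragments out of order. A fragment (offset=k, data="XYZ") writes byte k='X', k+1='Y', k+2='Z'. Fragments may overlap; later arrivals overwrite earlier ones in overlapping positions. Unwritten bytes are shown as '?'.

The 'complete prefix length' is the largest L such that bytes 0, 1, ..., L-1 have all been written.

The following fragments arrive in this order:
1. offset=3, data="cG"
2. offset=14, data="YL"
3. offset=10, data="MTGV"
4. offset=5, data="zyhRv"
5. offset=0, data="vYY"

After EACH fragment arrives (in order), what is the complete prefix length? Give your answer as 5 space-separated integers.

Answer: 0 0 0 0 16

Derivation:
Fragment 1: offset=3 data="cG" -> buffer=???cG??????????? -> prefix_len=0
Fragment 2: offset=14 data="YL" -> buffer=???cG?????????YL -> prefix_len=0
Fragment 3: offset=10 data="MTGV" -> buffer=???cG?????MTGVYL -> prefix_len=0
Fragment 4: offset=5 data="zyhRv" -> buffer=???cGzyhRvMTGVYL -> prefix_len=0
Fragment 5: offset=0 data="vYY" -> buffer=vYYcGzyhRvMTGVYL -> prefix_len=16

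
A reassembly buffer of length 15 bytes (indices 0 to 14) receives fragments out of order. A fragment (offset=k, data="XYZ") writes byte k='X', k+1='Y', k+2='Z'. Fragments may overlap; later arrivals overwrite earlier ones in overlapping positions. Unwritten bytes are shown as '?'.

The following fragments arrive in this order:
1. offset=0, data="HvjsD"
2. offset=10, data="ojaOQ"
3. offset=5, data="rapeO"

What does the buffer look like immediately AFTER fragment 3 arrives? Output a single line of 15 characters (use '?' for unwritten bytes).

Answer: HvjsDrapeOojaOQ

Derivation:
Fragment 1: offset=0 data="HvjsD" -> buffer=HvjsD??????????
Fragment 2: offset=10 data="ojaOQ" -> buffer=HvjsD?????ojaOQ
Fragment 3: offset=5 data="rapeO" -> buffer=HvjsDrapeOojaOQ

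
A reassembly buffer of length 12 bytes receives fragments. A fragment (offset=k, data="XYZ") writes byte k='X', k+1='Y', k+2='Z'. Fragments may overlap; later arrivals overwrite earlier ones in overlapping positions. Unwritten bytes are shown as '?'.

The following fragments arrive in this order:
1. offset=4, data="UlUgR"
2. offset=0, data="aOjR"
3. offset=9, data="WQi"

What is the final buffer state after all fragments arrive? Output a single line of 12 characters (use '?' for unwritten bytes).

Answer: aOjRUlUgRWQi

Derivation:
Fragment 1: offset=4 data="UlUgR" -> buffer=????UlUgR???
Fragment 2: offset=0 data="aOjR" -> buffer=aOjRUlUgR???
Fragment 3: offset=9 data="WQi" -> buffer=aOjRUlUgRWQi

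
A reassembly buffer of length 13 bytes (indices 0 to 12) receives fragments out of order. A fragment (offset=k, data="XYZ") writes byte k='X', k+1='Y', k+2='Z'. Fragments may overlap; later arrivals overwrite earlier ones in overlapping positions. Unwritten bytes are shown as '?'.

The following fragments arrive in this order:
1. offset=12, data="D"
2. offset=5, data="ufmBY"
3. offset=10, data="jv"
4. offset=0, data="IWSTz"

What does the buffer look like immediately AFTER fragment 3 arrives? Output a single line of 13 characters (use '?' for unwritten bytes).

Answer: ?????ufmBYjvD

Derivation:
Fragment 1: offset=12 data="D" -> buffer=????????????D
Fragment 2: offset=5 data="ufmBY" -> buffer=?????ufmBY??D
Fragment 3: offset=10 data="jv" -> buffer=?????ufmBYjvD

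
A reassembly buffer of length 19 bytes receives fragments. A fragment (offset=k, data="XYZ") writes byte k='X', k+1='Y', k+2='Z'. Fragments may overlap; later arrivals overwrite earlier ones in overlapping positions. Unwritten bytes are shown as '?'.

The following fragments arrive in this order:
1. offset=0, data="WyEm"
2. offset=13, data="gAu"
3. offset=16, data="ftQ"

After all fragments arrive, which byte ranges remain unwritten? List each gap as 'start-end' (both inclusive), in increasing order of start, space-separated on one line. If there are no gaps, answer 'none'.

Fragment 1: offset=0 len=4
Fragment 2: offset=13 len=3
Fragment 3: offset=16 len=3
Gaps: 4-12

Answer: 4-12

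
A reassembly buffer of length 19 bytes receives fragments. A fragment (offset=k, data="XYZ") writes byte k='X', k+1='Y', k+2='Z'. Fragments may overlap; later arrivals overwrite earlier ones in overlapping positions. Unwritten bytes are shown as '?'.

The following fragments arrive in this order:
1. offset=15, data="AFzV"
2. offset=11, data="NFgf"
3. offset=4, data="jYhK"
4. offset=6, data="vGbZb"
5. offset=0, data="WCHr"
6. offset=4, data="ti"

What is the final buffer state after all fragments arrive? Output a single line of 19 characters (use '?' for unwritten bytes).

Answer: WCHrtivGbZbNFgfAFzV

Derivation:
Fragment 1: offset=15 data="AFzV" -> buffer=???????????????AFzV
Fragment 2: offset=11 data="NFgf" -> buffer=???????????NFgfAFzV
Fragment 3: offset=4 data="jYhK" -> buffer=????jYhK???NFgfAFzV
Fragment 4: offset=6 data="vGbZb" -> buffer=????jYvGbZbNFgfAFzV
Fragment 5: offset=0 data="WCHr" -> buffer=WCHrjYvGbZbNFgfAFzV
Fragment 6: offset=4 data="ti" -> buffer=WCHrtivGbZbNFgfAFzV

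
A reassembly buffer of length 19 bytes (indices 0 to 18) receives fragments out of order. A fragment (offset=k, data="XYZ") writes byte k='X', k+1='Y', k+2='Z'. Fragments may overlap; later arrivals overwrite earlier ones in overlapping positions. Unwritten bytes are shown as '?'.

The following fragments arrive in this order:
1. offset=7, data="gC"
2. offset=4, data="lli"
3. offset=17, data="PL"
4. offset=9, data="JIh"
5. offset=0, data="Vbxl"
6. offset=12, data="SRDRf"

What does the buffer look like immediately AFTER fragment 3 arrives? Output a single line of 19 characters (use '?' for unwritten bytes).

Answer: ????lligC????????PL

Derivation:
Fragment 1: offset=7 data="gC" -> buffer=???????gC??????????
Fragment 2: offset=4 data="lli" -> buffer=????lligC??????????
Fragment 3: offset=17 data="PL" -> buffer=????lligC????????PL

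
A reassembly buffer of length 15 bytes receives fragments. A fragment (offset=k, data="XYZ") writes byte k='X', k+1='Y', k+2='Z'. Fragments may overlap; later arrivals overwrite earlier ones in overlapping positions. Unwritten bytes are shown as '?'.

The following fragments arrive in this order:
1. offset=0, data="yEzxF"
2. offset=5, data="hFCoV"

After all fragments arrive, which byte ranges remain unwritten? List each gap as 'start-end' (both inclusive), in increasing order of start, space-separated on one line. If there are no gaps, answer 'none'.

Answer: 10-14

Derivation:
Fragment 1: offset=0 len=5
Fragment 2: offset=5 len=5
Gaps: 10-14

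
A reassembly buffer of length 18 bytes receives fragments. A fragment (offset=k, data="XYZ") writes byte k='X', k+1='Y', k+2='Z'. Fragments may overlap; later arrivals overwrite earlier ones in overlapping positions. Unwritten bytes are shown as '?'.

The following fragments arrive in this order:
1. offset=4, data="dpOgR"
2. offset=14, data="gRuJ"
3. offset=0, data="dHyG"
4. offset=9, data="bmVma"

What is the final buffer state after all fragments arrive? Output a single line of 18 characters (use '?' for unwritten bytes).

Fragment 1: offset=4 data="dpOgR" -> buffer=????dpOgR?????????
Fragment 2: offset=14 data="gRuJ" -> buffer=????dpOgR?????gRuJ
Fragment 3: offset=0 data="dHyG" -> buffer=dHyGdpOgR?????gRuJ
Fragment 4: offset=9 data="bmVma" -> buffer=dHyGdpOgRbmVmagRuJ

Answer: dHyGdpOgRbmVmagRuJ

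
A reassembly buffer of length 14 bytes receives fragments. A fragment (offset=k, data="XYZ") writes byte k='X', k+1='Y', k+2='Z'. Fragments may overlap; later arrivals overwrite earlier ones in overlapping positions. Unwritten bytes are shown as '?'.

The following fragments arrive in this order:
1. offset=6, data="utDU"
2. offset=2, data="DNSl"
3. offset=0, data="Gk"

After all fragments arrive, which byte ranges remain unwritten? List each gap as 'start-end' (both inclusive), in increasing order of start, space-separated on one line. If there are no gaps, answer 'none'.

Answer: 10-13

Derivation:
Fragment 1: offset=6 len=4
Fragment 2: offset=2 len=4
Fragment 3: offset=0 len=2
Gaps: 10-13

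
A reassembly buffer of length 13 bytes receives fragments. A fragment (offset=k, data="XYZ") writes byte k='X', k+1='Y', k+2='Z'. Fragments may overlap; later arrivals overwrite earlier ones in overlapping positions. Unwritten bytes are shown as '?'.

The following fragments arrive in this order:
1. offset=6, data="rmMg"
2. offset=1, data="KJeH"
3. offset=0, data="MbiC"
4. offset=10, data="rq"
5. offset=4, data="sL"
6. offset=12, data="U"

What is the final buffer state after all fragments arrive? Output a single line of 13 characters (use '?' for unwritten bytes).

Answer: MbiCsLrmMgrqU

Derivation:
Fragment 1: offset=6 data="rmMg" -> buffer=??????rmMg???
Fragment 2: offset=1 data="KJeH" -> buffer=?KJeH?rmMg???
Fragment 3: offset=0 data="MbiC" -> buffer=MbiCH?rmMg???
Fragment 4: offset=10 data="rq" -> buffer=MbiCH?rmMgrq?
Fragment 5: offset=4 data="sL" -> buffer=MbiCsLrmMgrq?
Fragment 6: offset=12 data="U" -> buffer=MbiCsLrmMgrqU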